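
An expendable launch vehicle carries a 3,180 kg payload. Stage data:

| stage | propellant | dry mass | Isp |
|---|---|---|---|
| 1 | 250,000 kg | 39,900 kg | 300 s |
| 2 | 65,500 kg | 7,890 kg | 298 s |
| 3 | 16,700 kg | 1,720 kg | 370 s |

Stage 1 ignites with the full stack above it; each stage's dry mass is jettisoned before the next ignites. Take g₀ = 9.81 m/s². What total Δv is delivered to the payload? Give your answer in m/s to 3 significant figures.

Ignition mass of stage 1 = 250,000+39,900 + 65,500+7,890 + 16,700+1,720 + 3,180 = 384,890 kg.
Stage 1: m₀ = 384,890 kg, m_f = 384,890 − 250,000 = 134,890 kg; Δv = 300×9.81×ln(2.853) = 2943.0×1.0485 ≈ 3086 m/s.
Stage 2: m₀ = 94,990 kg, m_f = 94,990 − 65,500 = 29,490 kg; Δv = 298×9.81×ln(3.221) = 2923.4×1.1697 ≈ 3420 m/s.
Stage 3: m₀ = 21,600 kg, m_f = 21,600 − 16,700 = 4,900 kg; Δv = 370×9.81×ln(4.408) = 3629.7×1.4835 ≈ 5385 m/s.
Total Δv = 3086 + 3420 + 5385 = 11891 m/s.

Δv ≈ 11900 m/s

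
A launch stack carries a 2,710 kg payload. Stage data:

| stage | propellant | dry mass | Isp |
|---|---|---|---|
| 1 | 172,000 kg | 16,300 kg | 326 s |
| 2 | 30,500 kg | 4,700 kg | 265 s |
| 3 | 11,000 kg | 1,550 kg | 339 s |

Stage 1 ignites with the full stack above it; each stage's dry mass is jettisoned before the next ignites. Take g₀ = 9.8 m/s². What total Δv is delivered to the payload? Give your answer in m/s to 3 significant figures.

Ignition mass of stage 1 = 172,000+16,300 + 30,500+4,700 + 11,000+1,550 + 2,710 = 238,760 kg.
Stage 1: m₀ = 238,760 kg, m_f = 238,760 − 172,000 = 66,760 kg; Δv = 326×9.8×ln(3.576) = 3194.8×1.2744 ≈ 4071 m/s.
Stage 2: m₀ = 50,460 kg, m_f = 50,460 − 30,500 = 19,960 kg; Δv = 265×9.8×ln(2.528) = 2597.0×0.9275 ≈ 2409 m/s.
Stage 3: m₀ = 15,260 kg, m_f = 15,260 − 11,000 = 4,260 kg; Δv = 339×9.8×ln(3.582) = 3322.2×1.2760 ≈ 4239 m/s.
Total Δv = 4071 + 2409 + 4239 = 10719 m/s.

Δv ≈ 10700 m/s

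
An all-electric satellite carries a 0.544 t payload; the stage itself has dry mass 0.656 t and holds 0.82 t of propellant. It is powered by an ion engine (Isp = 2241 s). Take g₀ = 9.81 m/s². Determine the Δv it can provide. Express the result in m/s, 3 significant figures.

v_e = Isp · g₀ = 2241 × 9.81 = 21984.2 m/s.
m₀ = payload + dry + propellant = 0.544 + 0.656 + 0.82 = 2.02 t.
m_f = payload + dry = 0.544 + 0.656 = 1.2 t.
Δv = v_e · ln(m₀/m_f) = 21984.2 × ln(1.683) = 21984.2 × 0.5208 ≈ 11448.8 m/s.

Δv ≈ 11400 m/s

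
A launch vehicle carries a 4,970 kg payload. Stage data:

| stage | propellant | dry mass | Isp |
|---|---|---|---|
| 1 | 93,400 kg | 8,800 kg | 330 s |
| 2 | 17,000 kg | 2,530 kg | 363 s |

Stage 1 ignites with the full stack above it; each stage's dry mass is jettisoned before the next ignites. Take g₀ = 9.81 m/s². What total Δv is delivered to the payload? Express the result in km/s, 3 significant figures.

Ignition mass of stage 1 = 93,400+8,800 + 17,000+2,530 + 4,970 = 126,700 kg.
Stage 1: m₀ = 126,700 kg, m_f = 126,700 − 93,400 = 33,300 kg; Δv = 330×9.81×ln(3.805) = 3237.3×1.3363 ≈ 4326 m/s.
Stage 2: m₀ = 24,500 kg, m_f = 24,500 − 17,000 = 7,500 kg; Δv = 363×9.81×ln(3.267) = 3561.0×1.1838 ≈ 4215 m/s.
Total Δv = 4326 + 4215 = 8541 m/s.

Δv ≈ 8.54 km/s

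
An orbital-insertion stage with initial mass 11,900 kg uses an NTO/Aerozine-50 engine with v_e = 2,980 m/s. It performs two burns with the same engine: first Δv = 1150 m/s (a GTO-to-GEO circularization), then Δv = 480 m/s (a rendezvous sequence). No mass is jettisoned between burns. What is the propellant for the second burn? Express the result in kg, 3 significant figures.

propellant for the second burn ≈ 1200 kg

After the first burn: m = 11900 × exp(−1150/2980.0) = 11900 × 0.67983 = 8,089.98 kg.
After the second burn: m = 8,089.98 × exp(−480/2980.0) = 8,089.98 × 0.85123 = 6,886.43 kg.
Second-burn propellant = 8,089.98 − 6,886.43 = 1,203.55 kg.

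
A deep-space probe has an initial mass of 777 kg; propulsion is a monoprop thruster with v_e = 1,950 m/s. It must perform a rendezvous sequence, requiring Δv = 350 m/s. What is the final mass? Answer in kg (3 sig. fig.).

final mass ≈ 649 kg

m₀/m_f = exp(Δv / v_e) = exp(350 / 1950.0) = exp(0.1795) = 1.1966.
m_f = m₀ / 1.1966 = 777 / 1.1966 = 649.34 kg.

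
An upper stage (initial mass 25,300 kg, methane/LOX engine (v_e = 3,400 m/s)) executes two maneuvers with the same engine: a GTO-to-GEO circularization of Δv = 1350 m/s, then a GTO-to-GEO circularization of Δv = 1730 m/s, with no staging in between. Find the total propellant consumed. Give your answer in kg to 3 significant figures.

total propellant consumed ≈ 15100 kg

After the first burn: m = 25300 × exp(−1350/3400.0) = 25300 × 0.67229 = 17,008.9 kg.
After the second burn: m = 17,008.9 × exp(−1730/3400.0) = 17,008.9 × 0.60120 = 10,225.8 kg.
Total propellant = m₀ − m_final = 25300 − 10,225.8 = 15,074.2 kg.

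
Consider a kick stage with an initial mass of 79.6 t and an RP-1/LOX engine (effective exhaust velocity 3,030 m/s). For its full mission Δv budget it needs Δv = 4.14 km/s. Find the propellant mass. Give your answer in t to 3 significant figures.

propellant mass ≈ 59.3 t

From the ideal rocket equation, m₀/m_f = exp(Δv / v_e) = exp(4140 / 3030.0) = exp(1.3663) = 3.9210.
m_f = 79.6 / 3.9210 = 20.3009 t, so propellant = m₀ − m_f = 79.6 − 20.3009 = 59.2991 t.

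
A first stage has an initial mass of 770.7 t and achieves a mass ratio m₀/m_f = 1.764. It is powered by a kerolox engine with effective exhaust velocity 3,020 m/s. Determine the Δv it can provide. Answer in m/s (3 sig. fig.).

Δv ≈ 1710 m/s

By the Tsiolkovsky rocket equation, Δv = v_e · ln(1.764) = 3020.0 × 0.5676 ≈ 1714.1 m/s.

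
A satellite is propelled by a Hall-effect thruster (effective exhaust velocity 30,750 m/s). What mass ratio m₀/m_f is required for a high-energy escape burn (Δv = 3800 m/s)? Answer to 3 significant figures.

mass ratio ≈ 1.13

By the Tsiolkovsky rocket equation, m₀/m_f = exp(Δv / v_e) = exp(3800 / 30750.0) = exp(0.1236) = 1.1315.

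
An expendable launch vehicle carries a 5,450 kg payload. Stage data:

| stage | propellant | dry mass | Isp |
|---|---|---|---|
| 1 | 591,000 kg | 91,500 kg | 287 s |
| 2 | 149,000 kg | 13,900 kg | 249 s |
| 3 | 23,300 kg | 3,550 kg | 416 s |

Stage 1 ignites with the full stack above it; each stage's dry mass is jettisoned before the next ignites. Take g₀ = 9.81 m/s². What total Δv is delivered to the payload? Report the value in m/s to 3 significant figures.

Δv ≈ 11900 m/s

Ignition mass of stage 1 = 591,000+91,500 + 149,000+13,900 + 23,300+3,550 + 5,450 = 877,700 kg.
Stage 1: m₀ = 877,700 kg, m_f = 877,700 − 591,000 = 286,700 kg; Δv = 287×9.81×ln(3.061) = 2815.5×1.1189 ≈ 3150 m/s.
Stage 2: m₀ = 195,200 kg, m_f = 195,200 − 149,000 = 46,200 kg; Δv = 249×9.81×ln(4.225) = 2442.7×1.4410 ≈ 3520 m/s.
Stage 3: m₀ = 32,300 kg, m_f = 32,300 − 23,300 = 9,000 kg; Δv = 416×9.81×ln(3.589) = 4081.0×1.2778 ≈ 5215 m/s.
Total Δv = 3150 + 3520 + 5215 = 11885 m/s.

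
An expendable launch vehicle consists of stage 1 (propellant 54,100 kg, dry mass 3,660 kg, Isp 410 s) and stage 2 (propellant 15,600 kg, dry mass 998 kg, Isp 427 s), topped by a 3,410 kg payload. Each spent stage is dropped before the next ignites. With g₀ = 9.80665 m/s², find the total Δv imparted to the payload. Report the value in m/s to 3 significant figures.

Ignition mass of stage 1 = 54,100+3,660 + 15,600+998 + 3,410 = 77,768 kg.
Stage 1: m₀ = 77,768 kg, m_f = 77,768 − 54,100 = 23,668 kg; Δv = 410×9.80665×ln(3.286) = 4020.7×1.1896 ≈ 4783 m/s.
Stage 2: m₀ = 20,008 kg, m_f = 20,008 − 15,600 = 4,408 kg; Δv = 427×9.80665×ln(4.539) = 4187.4×1.5127 ≈ 6334 m/s.
Total Δv = 4783 + 6334 = 11117 m/s.

Δv ≈ 11100 m/s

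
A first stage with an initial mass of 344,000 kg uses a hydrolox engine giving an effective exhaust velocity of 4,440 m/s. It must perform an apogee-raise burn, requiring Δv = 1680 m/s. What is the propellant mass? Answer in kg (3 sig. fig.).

propellant mass ≈ 108000 kg

m₀/m_f = exp(Δv / v_e) = exp(1680 / 4440.0) = exp(0.3784) = 1.4599.
m_f = 344,000 / 1.4599 = 235,633 kg, so propellant = m₀ − m_f = 344,000 − 235,633 = 108,367 kg.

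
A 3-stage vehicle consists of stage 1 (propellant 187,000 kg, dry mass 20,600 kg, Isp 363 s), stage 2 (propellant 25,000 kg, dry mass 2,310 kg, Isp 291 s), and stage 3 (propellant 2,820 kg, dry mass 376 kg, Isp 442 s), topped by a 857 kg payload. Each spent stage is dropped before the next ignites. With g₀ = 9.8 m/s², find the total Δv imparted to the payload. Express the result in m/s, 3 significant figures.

Ignition mass of stage 1 = 187,000+20,600 + 25,000+2,310 + 2,820+376 + 857 = 238,963 kg.
Stage 1: m₀ = 238,963 kg, m_f = 238,963 − 187,000 = 51,963 kg; Δv = 363×9.8×ln(4.599) = 3557.4×1.5258 ≈ 5428 m/s.
Stage 2: m₀ = 31,363 kg, m_f = 31,363 − 25,000 = 6,363 kg; Δv = 291×9.8×ln(4.929) = 2851.8×1.5951 ≈ 4549 m/s.
Stage 3: m₀ = 4,053 kg, m_f = 4,053 − 2,820 = 1,233 kg; Δv = 442×9.8×ln(3.287) = 4331.6×1.1900 ≈ 5155 m/s.
Total Δv = 5428 + 4549 + 5155 = 15132 m/s.

Δv ≈ 15100 m/s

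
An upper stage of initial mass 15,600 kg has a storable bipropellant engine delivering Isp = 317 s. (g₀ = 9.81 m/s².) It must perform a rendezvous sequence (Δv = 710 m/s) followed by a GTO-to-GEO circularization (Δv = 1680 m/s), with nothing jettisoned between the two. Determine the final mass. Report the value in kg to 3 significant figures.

v_e = Isp · g₀ = 317 × 9.81 = 3109.8 m/s.
After the first burn: m = 15600 × exp(−710/3109.8) = 15600 × 0.79588 = 12,415.7 kg.
After the second burn: m = 12,415.7 × exp(−1680/3109.8) = 12,415.7 × 0.58261 = 7,233.51 kg.

final mass ≈ 7230 kg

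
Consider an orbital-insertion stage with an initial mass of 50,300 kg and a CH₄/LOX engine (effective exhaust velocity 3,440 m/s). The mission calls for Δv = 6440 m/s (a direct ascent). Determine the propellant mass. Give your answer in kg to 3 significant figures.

Using Δv = v_e ln(m₀/m_f): m₀/m_f = exp(Δv / v_e) = exp(6440 / 3440.0) = exp(1.8721) = 6.5019.
m_f = 50,300 / 6.5019 = 7,736.2 kg, so propellant = m₀ − m_f = 50,300 − 7,736.2 = 42,563.8 kg.

propellant mass ≈ 42600 kg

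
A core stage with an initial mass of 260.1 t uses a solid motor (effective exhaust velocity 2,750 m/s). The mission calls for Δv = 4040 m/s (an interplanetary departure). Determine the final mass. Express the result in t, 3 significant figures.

final mass ≈ 59.9 t

m₀/m_f = exp(Δv / v_e) = exp(4040 / 2750.0) = exp(1.4691) = 4.3453.
m_f = m₀ / 4.3453 = 260.1 / 4.3453 = 59.8578 t.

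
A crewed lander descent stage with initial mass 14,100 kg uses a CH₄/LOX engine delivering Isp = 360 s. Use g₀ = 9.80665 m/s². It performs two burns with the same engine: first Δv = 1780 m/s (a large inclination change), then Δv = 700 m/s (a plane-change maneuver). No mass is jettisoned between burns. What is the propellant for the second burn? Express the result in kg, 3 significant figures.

propellant for the second burn ≈ 1530 kg

v_e = Isp · g₀ = 360 × 9.80665 = 3530.4 m/s.
After the first burn: m = 14100 × exp(−1780/3530.4) = 14100 × 0.60399 = 8,516.26 kg.
After the second burn: m = 8,516.26 × exp(−700/3530.4) = 8,516.26 × 0.82014 = 6,984.53 kg.
Second-burn propellant = 8,516.26 − 6,984.53 = 1,531.73 kg.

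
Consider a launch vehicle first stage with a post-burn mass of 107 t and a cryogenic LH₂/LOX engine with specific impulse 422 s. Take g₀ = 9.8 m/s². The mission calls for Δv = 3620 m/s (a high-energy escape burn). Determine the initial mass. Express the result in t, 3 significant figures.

initial mass ≈ 257 t

v_e = Isp · g₀ = 422 × 9.8 = 4135.6 m/s.
From the ideal rocket equation, m₀/m_f = exp(Δv / v_e) = exp(3620 / 4135.6) = exp(0.8753) = 2.3997.
m₀ = m_f × 2.3997 = 107 × 2.3997 = 256.768 t.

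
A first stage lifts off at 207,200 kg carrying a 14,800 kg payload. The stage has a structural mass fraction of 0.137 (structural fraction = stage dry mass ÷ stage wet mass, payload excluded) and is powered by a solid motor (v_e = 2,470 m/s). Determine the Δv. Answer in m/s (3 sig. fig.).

Stage wet mass = m₀ − payload = 207,200 − 14,800 = 192,400 kg.
Stage dry mass = ε × stage wet mass = 0.137 × 192,400 = 26,358.8 kg.
Burnout mass m_f = stage dry + payload = 26,358.8 + 14,800 = 41,158.8 kg.
By the Tsiolkovsky rocket equation, Δv = v_e · ln(207,200/41,158.8) = 2470.0 × ln(5.034) = 2470.0 × 1.6162 ≈ 3992 m/s.

Δv ≈ 3990 m/s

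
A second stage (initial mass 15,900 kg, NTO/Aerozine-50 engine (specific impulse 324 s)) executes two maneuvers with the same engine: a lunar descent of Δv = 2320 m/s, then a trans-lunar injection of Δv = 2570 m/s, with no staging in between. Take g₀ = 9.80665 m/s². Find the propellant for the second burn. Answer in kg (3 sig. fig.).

propellant for the second burn ≈ 4250 kg

v_e = Isp · g₀ = 324 × 9.80665 = 3177.4 m/s.
After the first burn: m = 15900 × exp(−2320/3177.4) = 15900 × 0.48183 = 7,661.1 kg.
After the second burn: m = 7,661.1 × exp(−2570/3177.4) = 7,661.1 × 0.44537 = 3,412.02 kg.
Second-burn propellant = 7,661.1 − 3,412.02 = 4,249.08 kg.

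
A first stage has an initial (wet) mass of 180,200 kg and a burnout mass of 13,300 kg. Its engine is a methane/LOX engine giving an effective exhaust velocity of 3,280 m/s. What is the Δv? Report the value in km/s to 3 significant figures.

Δv ≈ 8.55 km/s

Rocket equation: Δv = v_e · ln(m₀/m_f) = 3280.0 × ln(13.55) = 3280.0 × 2.6063 ≈ 8548.7 m/s.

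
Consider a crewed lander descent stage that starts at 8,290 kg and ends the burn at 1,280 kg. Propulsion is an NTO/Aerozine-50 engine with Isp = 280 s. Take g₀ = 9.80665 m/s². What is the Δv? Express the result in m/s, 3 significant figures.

v_e = Isp · g₀ = 280 × 9.80665 = 2745.9 m/s.
Δv = v_e · ln(m₀/m_f) = 2745.9 × ln(6.477) = 2745.9 × 1.8682 ≈ 5129.8 m/s.

Δv ≈ 5130 m/s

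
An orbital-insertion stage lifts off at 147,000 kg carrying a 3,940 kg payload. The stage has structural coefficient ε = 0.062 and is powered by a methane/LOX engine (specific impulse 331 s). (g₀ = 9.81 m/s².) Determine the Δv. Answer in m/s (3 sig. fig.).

Stage wet mass = m₀ − payload = 147,000 − 3,940 = 143,060 kg.
Stage dry mass = ε × stage wet mass = 0.062 × 143,060 = 8,869.72 kg.
Burnout mass m_f = stage dry + payload = 8,869.72 + 3,940 = 12,809.72 kg.
v_e = Isp · g₀ = 331 × 9.81 = 3247.1 m/s.
Rocket equation: Δv = v_e · ln(147,000/12,809.72) = 3247.1 × ln(11.48) = 3247.1 × 2.4402 ≈ 7924 m/s.

Δv ≈ 7920 m/s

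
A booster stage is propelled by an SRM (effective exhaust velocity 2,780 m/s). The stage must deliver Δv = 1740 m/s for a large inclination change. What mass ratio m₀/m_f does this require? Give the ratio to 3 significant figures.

mass ratio ≈ 1.87

Using Δv = v_e ln(m₀/m_f): m₀/m_f = exp(Δv / v_e) = exp(1740 / 2780.0) = exp(0.6259) = 1.8699.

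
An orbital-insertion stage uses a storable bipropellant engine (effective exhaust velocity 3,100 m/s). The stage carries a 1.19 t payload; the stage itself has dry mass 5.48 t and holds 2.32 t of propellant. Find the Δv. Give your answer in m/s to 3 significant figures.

m₀ = payload + dry + propellant = 1.19 + 5.48 + 2.32 = 8.99 t.
m_f = payload + dry = 1.19 + 5.48 = 6.67 t.
From the ideal rocket equation, Δv = v_e · ln(m₀/m_f) = 3100.0 × ln(1.348) = 3100.0 × 0.2985 ≈ 925.3 m/s.

Δv ≈ 925 m/s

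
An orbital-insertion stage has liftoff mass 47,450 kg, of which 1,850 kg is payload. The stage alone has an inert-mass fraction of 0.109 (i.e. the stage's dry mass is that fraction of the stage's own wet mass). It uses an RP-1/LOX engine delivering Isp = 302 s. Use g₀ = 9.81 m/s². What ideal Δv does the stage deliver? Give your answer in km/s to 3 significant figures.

Δv ≈ 5.75 km/s

Stage wet mass = m₀ − payload = 47,450 − 1,850 = 45,600 kg.
Stage dry mass = ε × stage wet mass = 0.109 × 45,600 = 4,970.4 kg.
Burnout mass m_f = stage dry + payload = 4,970.4 + 1,850 = 6,820.4 kg.
v_e = Isp · g₀ = 302 × 9.81 = 2962.6 m/s.
Δv = v_e · ln(47,450/6,820.4) = 2962.6 × ln(6.957) = 2962.6 × 1.9398 ≈ 5747 m/s.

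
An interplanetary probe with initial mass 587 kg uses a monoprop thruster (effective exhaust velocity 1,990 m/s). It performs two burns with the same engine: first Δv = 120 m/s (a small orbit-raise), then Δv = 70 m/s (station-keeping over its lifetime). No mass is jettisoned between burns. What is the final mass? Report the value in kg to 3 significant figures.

final mass ≈ 534 kg

After the first burn: m = 587 × exp(−120/1990.0) = 587 × 0.94148 = 552.649 kg.
After the second burn: m = 552.649 × exp(−70/1990.0) = 552.649 × 0.96544 = 533.549 kg.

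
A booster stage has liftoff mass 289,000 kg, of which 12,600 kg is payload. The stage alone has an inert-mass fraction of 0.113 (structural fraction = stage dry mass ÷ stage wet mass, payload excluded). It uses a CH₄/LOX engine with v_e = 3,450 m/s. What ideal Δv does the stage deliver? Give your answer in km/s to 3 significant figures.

Stage wet mass = m₀ − payload = 289,000 − 12,600 = 276,400 kg.
Stage dry mass = ε × stage wet mass = 0.113 × 276,400 = 31,233.2 kg.
Burnout mass m_f = stage dry + payload = 31,233.2 + 12,600 = 43,833.2 kg.
Using Δv = v_e ln(m₀/m_f): Δv = v_e · ln(289,000/43,833.2) = 3450.0 × ln(6.593) = 3450.0 × 1.8860 ≈ 6507 m/s.

Δv ≈ 6.51 km/s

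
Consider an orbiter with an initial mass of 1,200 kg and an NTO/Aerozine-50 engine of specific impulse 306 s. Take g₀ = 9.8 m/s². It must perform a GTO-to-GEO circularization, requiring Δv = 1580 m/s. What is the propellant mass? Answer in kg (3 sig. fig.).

propellant mass ≈ 491 kg

v_e = Isp · g₀ = 306 × 9.8 = 2998.8 m/s.
From the ideal rocket equation, m₀/m_f = exp(Δv / v_e) = exp(1580 / 2998.8) = exp(0.5269) = 1.6936.
m_f = 1,200 / 1.6936 = 708.55 kg, so propellant = m₀ − m_f = 1,200 − 708.55 = 491.45 kg.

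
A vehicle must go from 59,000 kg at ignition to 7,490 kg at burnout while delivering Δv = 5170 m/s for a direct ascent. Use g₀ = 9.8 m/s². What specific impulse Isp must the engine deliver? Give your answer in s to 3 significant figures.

ln(m₀/m_f) = ln(59000/7490) = ln(7.877) = 2.0640.
v_e = Δv / ln(m₀/m_f) = 5170 / 2.0640 = 2504.9 m/s.
Isp = v_e / g₀ = 2504.9 / 9.8 = 255.6 s.

Isp ≈ 256 s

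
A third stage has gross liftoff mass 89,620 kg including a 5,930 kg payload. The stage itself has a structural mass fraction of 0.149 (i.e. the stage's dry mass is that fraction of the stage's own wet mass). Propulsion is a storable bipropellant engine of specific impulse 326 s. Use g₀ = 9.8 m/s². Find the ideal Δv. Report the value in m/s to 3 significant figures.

Δv ≈ 5060 m/s

Stage wet mass = m₀ − payload = 89,620 − 5,930 = 83,690 kg.
Stage dry mass = ε × stage wet mass = 0.149 × 83,690 = 12,469.8 kg.
Burnout mass m_f = stage dry + payload = 12,469.8 + 5,930 = 18,399.8 kg.
v_e = Isp · g₀ = 326 × 9.8 = 3194.8 m/s.
Δv = v_e · ln(89,620/18,399.8) = 3194.8 × ln(4.871) = 3194.8 × 1.5832 ≈ 5058 m/s.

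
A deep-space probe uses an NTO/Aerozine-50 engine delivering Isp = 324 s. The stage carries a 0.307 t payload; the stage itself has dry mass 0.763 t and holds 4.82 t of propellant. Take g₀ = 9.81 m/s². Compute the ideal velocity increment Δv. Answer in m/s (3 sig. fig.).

Δv ≈ 5420 m/s

v_e = Isp · g₀ = 324 × 9.81 = 3178.4 m/s.
m₀ = payload + dry + propellant = 0.307 + 0.763 + 4.82 = 5.89 t.
m_f = payload + dry = 0.307 + 0.763 = 1.07 t.
From the ideal rocket equation, Δv = v_e · ln(m₀/m_f) = 3178.4 × ln(5.505) = 3178.4 × 1.7056 ≈ 5421.1 m/s.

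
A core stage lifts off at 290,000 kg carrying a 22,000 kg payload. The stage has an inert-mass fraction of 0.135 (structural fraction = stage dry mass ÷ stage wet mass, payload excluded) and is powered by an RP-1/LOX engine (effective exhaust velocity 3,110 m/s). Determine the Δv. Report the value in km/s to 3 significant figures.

Δv ≈ 5.00 km/s

Stage wet mass = m₀ − payload = 290,000 − 22,000 = 268,000 kg.
Stage dry mass = ε × stage wet mass = 0.135 × 268,000 = 36,180 kg.
Burnout mass m_f = stage dry + payload = 36,180 + 22,000 = 58,180 kg.
Δv = v_e · ln(290,000/58,180) = 3110.0 × ln(4.985) = 3110.0 × 1.6063 ≈ 4996 m/s.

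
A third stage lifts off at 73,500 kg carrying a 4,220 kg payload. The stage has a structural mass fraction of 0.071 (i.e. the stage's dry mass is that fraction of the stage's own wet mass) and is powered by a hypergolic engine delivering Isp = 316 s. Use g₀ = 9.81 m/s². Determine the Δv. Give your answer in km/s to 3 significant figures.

Stage wet mass = m₀ − payload = 73,500 − 4,220 = 69,280 kg.
Stage dry mass = ε × stage wet mass = 0.071 × 69,280 = 4,918.88 kg.
Burnout mass m_f = stage dry + payload = 4,918.88 + 4,220 = 9,138.88 kg.
v_e = Isp · g₀ = 316 × 9.81 = 3100.0 m/s.
Δv = v_e · ln(73,500/9,138.88) = 3100.0 × ln(8.043) = 3100.0 × 2.0847 ≈ 6463 m/s.

Δv ≈ 6.46 km/s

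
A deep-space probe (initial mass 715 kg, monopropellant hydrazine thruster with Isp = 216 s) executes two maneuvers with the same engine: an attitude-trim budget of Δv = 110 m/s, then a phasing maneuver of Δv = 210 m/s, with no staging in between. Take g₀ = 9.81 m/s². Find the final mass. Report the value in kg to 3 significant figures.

v_e = Isp · g₀ = 216 × 9.81 = 2119.0 m/s.
After the first burn: m = 715 × exp(−110/2119.0) = 715 × 0.94941 = 678.828 kg.
After the second burn: m = 678.828 × exp(−210/2119.0) = 678.828 × 0.90565 = 614.781 kg.

final mass ≈ 615 kg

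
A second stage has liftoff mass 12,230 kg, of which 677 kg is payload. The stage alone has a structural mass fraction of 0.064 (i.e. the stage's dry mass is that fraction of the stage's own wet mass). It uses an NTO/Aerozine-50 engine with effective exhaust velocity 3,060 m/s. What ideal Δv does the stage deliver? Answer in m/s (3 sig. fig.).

Δv ≈ 6600 m/s

Stage wet mass = m₀ − payload = 12,230 − 677 = 11,553 kg.
Stage dry mass = ε × stage wet mass = 0.064 × 11,553 = 739.392 kg.
Burnout mass m_f = stage dry + payload = 739.392 + 677 = 1,416.392 kg.
Δv = v_e · ln(12,230/1,416.392) = 3060.0 × ln(8.635) = 3060.0 × 2.1558 ≈ 6597 m/s.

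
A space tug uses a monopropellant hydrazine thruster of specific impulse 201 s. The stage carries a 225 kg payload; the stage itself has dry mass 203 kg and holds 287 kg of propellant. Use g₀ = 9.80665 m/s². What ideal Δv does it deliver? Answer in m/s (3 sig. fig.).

Δv ≈ 1010 m/s

v_e = Isp · g₀ = 201 × 9.80665 = 1971.1 m/s.
m₀ = payload + dry + propellant = 225 + 203 + 287 = 715 kg.
m_f = payload + dry = 225 + 203 = 428 kg.
From the ideal rocket equation, Δv = v_e · ln(m₀/m_f) = 1971.1 × ln(1.671) = 1971.1 × 0.5132 ≈ 1011.5 m/s.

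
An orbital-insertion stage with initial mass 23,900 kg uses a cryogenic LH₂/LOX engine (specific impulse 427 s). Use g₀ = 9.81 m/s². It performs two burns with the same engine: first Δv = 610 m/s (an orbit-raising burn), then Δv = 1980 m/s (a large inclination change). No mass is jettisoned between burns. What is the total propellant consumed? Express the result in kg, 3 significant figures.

v_e = Isp · g₀ = 427 × 9.81 = 4188.9 m/s.
After the first burn: m = 23900 × exp(−610/4188.9) = 23900 × 0.86448 = 20,661.1 kg.
After the second burn: m = 20,661.1 × exp(−1980/4188.9) = 20,661.1 × 0.62333 = 12,878.7 kg.
Total propellant = m₀ − m_final = 23900 − 12,878.7 = 11,021.3 kg.

total propellant consumed ≈ 11000 kg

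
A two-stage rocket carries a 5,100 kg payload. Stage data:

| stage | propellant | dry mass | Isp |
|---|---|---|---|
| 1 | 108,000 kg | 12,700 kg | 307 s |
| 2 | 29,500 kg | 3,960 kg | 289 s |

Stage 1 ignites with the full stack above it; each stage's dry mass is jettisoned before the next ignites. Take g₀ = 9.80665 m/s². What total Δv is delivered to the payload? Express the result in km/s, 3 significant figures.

Δv ≈ 7.52 km/s

Ignition mass of stage 1 = 108,000+12,700 + 29,500+3,960 + 5,100 = 159,260 kg.
Stage 1: m₀ = 159,260 kg, m_f = 159,260 − 108,000 = 51,260 kg; Δv = 307×9.80665×ln(3.107) = 3010.6×1.1336 ≈ 3413 m/s.
Stage 2: m₀ = 38,560 kg, m_f = 38,560 − 29,500 = 9,060 kg; Δv = 289×9.80665×ln(4.256) = 2834.1×1.4483 ≈ 4105 m/s.
Total Δv = 3413 + 4105 = 7518 m/s.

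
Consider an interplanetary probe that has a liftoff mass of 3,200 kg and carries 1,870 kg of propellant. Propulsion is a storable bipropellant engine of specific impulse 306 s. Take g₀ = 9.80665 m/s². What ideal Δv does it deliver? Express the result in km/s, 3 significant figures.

Δv ≈ 2.63 km/s

v_e = Isp · g₀ = 306 × 9.80665 = 3000.8 m/s.
m_f = m₀ − m_prop = 3,200 − 1,870 = 1,330 kg.
Rocket equation: Δv = v_e · ln(m₀/m_f) = 3000.8 × ln(2.406) = 3000.8 × 0.8780 ≈ 2634.6 m/s.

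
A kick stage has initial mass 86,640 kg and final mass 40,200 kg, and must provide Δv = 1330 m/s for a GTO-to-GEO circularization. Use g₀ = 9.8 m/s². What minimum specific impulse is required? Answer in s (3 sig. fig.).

ln(m₀/m_f) = ln(86640/40200) = ln(2.155) = 0.7679.
v_e = Δv / ln(m₀/m_f) = 1330 / 0.7679 = 1732.0 m/s.
Isp = v_e / g₀ = 1732.0 / 9.8 = 176.7 s.

Isp ≈ 177 s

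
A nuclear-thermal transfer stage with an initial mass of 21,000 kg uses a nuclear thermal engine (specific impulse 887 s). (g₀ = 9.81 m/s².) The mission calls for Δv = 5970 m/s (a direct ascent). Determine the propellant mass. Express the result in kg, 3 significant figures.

propellant mass ≈ 10400 kg

v_e = Isp · g₀ = 887 × 9.81 = 8701.5 m/s.
m₀/m_f = exp(Δv / v_e) = exp(5970 / 8701.5) = exp(0.6861) = 1.9859.
m_f = 21,000 / 1.9859 = 10,574.6 kg, so propellant = m₀ − m_f = 21,000 − 10,574.6 = 10,425.4 kg.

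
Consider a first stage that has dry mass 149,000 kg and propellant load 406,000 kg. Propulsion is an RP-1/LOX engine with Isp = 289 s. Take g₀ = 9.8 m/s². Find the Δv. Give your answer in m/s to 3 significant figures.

Δv ≈ 3720 m/s

v_e = Isp · g₀ = 289 × 9.8 = 2832.2 m/s.
m₀ = m_dry + m_prop = 149,000 + 406,000 = 555,000 kg.
Δv = v_e · ln(m₀/m_f) = 2832.2 × ln(3.725) = 2832.2 × 1.3150 ≈ 3724.4 m/s.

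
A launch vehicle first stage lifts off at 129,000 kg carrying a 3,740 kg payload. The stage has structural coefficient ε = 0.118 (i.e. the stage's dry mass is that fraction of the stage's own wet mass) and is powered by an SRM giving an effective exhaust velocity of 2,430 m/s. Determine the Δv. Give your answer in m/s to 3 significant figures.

Δv ≈ 4720 m/s

Stage wet mass = m₀ − payload = 129,000 − 3,740 = 125,260 kg.
Stage dry mass = ε × stage wet mass = 0.118 × 125,260 = 14,780.7 kg.
Burnout mass m_f = stage dry + payload = 14,780.7 + 3,740 = 18,520.7 kg.
Δv = v_e · ln(129,000/18,520.7) = 2430.0 × ln(6.965) = 2430.0 × 1.9409 ≈ 4716 m/s.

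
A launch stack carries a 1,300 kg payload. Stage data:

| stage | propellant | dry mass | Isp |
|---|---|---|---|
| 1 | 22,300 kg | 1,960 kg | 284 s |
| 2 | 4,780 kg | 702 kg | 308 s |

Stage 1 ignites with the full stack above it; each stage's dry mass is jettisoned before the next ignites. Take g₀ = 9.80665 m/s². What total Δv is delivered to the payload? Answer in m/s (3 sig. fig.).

Δv ≈ 7210 m/s

Ignition mass of stage 1 = 22,300+1,960 + 4,780+702 + 1,300 = 31,042 kg.
Stage 1: m₀ = 31,042 kg, m_f = 31,042 − 22,300 = 8,742 kg; Δv = 284×9.80665×ln(3.551) = 2785.1×1.2672 ≈ 3529 m/s.
Stage 2: m₀ = 6,782 kg, m_f = 6,782 − 4,780 = 2,002 kg; Δv = 308×9.80665×ln(3.388) = 3020.4×1.2201 ≈ 3685 m/s.
Total Δv = 3529 + 3685 = 7214 m/s.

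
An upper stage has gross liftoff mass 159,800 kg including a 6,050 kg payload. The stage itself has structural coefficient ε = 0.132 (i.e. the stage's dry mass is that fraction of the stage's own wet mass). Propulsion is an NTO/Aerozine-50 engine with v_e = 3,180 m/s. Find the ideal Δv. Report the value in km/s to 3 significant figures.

Stage wet mass = m₀ − payload = 159,800 − 6,050 = 153,750 kg.
Stage dry mass = ε × stage wet mass = 0.132 × 153,750 = 20,295 kg.
Burnout mass m_f = stage dry + payload = 20,295 + 6,050 = 26,345 kg.
Δv = v_e · ln(159,800/26,345) = 3180.0 × ln(6.066) = 3180.0 × 1.8026 ≈ 5732 m/s.

Δv ≈ 5.73 km/s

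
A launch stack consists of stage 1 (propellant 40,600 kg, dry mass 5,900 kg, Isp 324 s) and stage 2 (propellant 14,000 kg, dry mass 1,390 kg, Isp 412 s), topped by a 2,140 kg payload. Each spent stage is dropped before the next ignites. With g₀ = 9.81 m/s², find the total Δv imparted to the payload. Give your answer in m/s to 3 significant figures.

Ignition mass of stage 1 = 40,600+5,900 + 14,000+1,390 + 2,140 = 64,030 kg.
Stage 1: m₀ = 64,030 kg, m_f = 64,030 − 40,600 = 23,430 kg; Δv = 324×9.81×ln(2.733) = 3178.4×1.0053 ≈ 3195 m/s.
Stage 2: m₀ = 17,530 kg, m_f = 17,530 − 14,000 = 3,530 kg; Δv = 412×9.81×ln(4.966) = 4041.7×1.6026 ≈ 6477 m/s.
Total Δv = 3195 + 6477 = 9672 m/s.

Δv ≈ 9670 m/s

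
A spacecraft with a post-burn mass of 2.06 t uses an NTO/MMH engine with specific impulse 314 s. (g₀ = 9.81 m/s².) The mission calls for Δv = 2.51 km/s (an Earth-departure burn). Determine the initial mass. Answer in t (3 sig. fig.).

initial mass ≈ 4.65 t

v_e = Isp · g₀ = 314 × 9.81 = 3080.3 m/s.
By the Tsiolkovsky rocket equation, m₀/m_f = exp(Δv / v_e) = exp(2510 / 3080.3) = exp(0.8148) = 2.2588.
m₀ = m_f × 2.2588 = 2.06 × 2.2588 = 4.65313 t.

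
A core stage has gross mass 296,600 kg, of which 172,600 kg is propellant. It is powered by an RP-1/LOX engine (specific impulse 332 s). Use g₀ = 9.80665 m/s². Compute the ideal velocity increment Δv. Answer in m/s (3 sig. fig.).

v_e = Isp · g₀ = 332 × 9.80665 = 3255.8 m/s.
m_f = m₀ − m_prop = 296,600 − 172,600 = 124,000 kg.
By the Tsiolkovsky rocket equation, Δv = v_e · ln(m₀/m_f) = 3255.8 × ln(2.392) = 3255.8 × 0.8721 ≈ 2839.4 m/s.

Δv ≈ 2840 m/s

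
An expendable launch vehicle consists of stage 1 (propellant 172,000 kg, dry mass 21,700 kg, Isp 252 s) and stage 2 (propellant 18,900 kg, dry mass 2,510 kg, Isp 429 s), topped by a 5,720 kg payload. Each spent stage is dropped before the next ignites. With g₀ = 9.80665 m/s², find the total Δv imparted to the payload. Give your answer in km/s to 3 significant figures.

Ignition mass of stage 1 = 172,000+21,700 + 18,900+2,510 + 5,720 = 220,830 kg.
Stage 1: m₀ = 220,830 kg, m_f = 220,830 − 172,000 = 48,830 kg; Δv = 252×9.80665×ln(4.522) = 2471.3×1.5090 ≈ 3729 m/s.
Stage 2: m₀ = 27,130 kg, m_f = 27,130 − 18,900 = 8,230 kg; Δv = 429×9.80665×ln(3.296) = 4207.1×1.1929 ≈ 5018 m/s.
Total Δv = 3729 + 5018 = 8747 m/s.

Δv ≈ 8.75 km/s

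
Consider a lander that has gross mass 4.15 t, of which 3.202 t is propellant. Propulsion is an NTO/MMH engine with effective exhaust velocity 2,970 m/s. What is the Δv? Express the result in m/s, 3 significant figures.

Δv ≈ 4390 m/s

m_f = m₀ − m_prop = 4.15 − 3.202 = 0.948 t.
By the Tsiolkovsky rocket equation, Δv = v_e · ln(m₀/m_f) = 2970.0 × ln(4.378) = 2970.0 × 1.4765 ≈ 4385.2 m/s.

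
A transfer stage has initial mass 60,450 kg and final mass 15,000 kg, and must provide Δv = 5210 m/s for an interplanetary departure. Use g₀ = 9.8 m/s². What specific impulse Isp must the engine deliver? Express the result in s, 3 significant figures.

ln(m₀/m_f) = ln(60450/15000) = ln(4.03) = 1.3938.
v_e = Δv / ln(m₀/m_f) = 5210 / 1.3938 = 3738.1 m/s.
Isp = v_e / g₀ = 3738.1 / 9.8 = 381.4 s.

Isp ≈ 381 s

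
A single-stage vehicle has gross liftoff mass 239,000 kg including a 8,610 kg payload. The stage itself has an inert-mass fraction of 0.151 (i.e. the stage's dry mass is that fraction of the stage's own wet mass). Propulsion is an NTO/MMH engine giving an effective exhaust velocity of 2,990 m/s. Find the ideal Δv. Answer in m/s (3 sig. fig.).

Δv ≈ 5100 m/s

Stage wet mass = m₀ − payload = 239,000 − 8,610 = 230,390 kg.
Stage dry mass = ε × stage wet mass = 0.151 × 230,390 = 34,788.9 kg.
Burnout mass m_f = stage dry + payload = 34,788.9 + 8,610 = 43,398.9 kg.
Δv = v_e · ln(239,000/43,398.9) = 2990.0 × ln(5.507) = 2990.0 × 1.7060 ≈ 5101 m/s.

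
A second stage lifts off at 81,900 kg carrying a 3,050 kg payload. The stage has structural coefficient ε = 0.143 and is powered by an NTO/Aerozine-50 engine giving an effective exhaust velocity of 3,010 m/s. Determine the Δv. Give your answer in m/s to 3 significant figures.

Stage wet mass = m₀ − payload = 81,900 − 3,050 = 78,850 kg.
Stage dry mass = ε × stage wet mass = 0.143 × 78,850 = 11,275.6 kg.
Burnout mass m_f = stage dry + payload = 11,275.6 + 3,050 = 14,325.6 kg.
By the Tsiolkovsky rocket equation, Δv = v_e · ln(81,900/14,325.6) = 3010.0 × ln(5.717) = 3010.0 × 1.7435 ≈ 5248 m/s.

Δv ≈ 5250 m/s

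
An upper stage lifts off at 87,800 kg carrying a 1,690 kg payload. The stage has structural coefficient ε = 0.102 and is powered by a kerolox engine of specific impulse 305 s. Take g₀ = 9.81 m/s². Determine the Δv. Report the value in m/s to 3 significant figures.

Δv ≈ 6360 m/s

Stage wet mass = m₀ − payload = 87,800 − 1,690 = 86,110 kg.
Stage dry mass = ε × stage wet mass = 0.102 × 86,110 = 8,783.22 kg.
Burnout mass m_f = stage dry + payload = 8,783.22 + 1,690 = 10,473.22 kg.
v_e = Isp · g₀ = 305 × 9.81 = 2992.1 m/s.
By the Tsiolkovsky rocket equation, Δv = v_e · ln(87,800/10,473.22) = 2992.1 × ln(8.383) = 2992.1 × 2.1262 ≈ 6362 m/s.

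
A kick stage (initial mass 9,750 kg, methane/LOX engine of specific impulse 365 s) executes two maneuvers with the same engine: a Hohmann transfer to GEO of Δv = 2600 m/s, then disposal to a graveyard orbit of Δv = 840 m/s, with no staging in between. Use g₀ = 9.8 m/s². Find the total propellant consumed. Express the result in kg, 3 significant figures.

v_e = Isp · g₀ = 365 × 9.8 = 3577.0 m/s.
After the first burn: m = 9750 × exp(−2600/3577.0) = 9750 × 0.48342 = 4,713.35 kg.
After the second burn: m = 4,713.35 × exp(−840/3577.0) = 4,713.35 × 0.79070 = 3,726.85 kg.
Total propellant = m₀ − m_final = 9750 − 3,726.85 = 6,023.15 kg.

total propellant consumed ≈ 6020 kg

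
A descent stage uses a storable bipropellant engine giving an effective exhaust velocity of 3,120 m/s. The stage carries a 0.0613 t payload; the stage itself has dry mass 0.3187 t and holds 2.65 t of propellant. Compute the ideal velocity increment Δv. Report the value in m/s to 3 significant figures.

Δv ≈ 6480 m/s

m₀ = payload + dry + propellant = 0.0613 + 0.3187 + 2.65 = 3.03 t.
m_f = payload + dry = 0.0613 + 0.3187 = 0.38 t.
Δv = v_e · ln(m₀/m_f) = 3120.0 × ln(7.974) = 3120.0 × 2.0761 ≈ 6477.6 m/s.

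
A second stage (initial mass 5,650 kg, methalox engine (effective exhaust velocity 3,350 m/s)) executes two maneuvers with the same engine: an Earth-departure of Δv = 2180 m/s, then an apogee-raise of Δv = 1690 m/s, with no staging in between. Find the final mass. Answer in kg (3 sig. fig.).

final mass ≈ 1780 kg

After the first burn: m = 5650 × exp(−2180/3350.0) = 5650 × 0.52166 = 2,947.38 kg.
After the second burn: m = 2,947.38 × exp(−1690/3350.0) = 2,947.38 × 0.60382 = 1,779.69 kg.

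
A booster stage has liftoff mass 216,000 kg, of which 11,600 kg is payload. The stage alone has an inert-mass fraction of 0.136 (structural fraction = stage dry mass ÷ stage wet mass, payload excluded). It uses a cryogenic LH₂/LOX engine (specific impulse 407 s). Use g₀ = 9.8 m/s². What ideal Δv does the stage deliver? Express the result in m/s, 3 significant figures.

Stage wet mass = m₀ − payload = 216,000 − 11,600 = 204,400 kg.
Stage dry mass = ε × stage wet mass = 0.136 × 204,400 = 27,798.4 kg.
Burnout mass m_f = stage dry + payload = 27,798.4 + 11,600 = 39,398.4 kg.
v_e = Isp · g₀ = 407 × 9.8 = 3988.6 m/s.
Δv = v_e · ln(216,000/39,398.4) = 3988.6 × ln(5.482) = 3988.6 × 1.7016 ≈ 6787 m/s.

Δv ≈ 6790 m/s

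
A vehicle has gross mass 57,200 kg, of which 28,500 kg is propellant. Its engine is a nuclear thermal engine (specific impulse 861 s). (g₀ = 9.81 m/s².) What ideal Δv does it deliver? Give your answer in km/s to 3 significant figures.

Δv ≈ 5.83 km/s

v_e = Isp · g₀ = 861 × 9.81 = 8446.4 m/s.
m_f = m₀ − m_prop = 57,200 − 28,500 = 28,700 kg.
Using Δv = v_e ln(m₀/m_f): Δv = v_e · ln(m₀/m_f) = 8446.4 × ln(1.993) = 8446.4 × 0.6897 ≈ 5825.1 m/s.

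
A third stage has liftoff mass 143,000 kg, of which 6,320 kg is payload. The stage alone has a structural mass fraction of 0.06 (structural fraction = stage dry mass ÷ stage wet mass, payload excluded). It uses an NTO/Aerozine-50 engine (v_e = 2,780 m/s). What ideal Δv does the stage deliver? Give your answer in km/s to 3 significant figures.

Δv ≈ 6.36 km/s

Stage wet mass = m₀ − payload = 143,000 − 6,320 = 136,680 kg.
Stage dry mass = ε × stage wet mass = 0.06 × 136,680 = 8,200.8 kg.
Burnout mass m_f = stage dry + payload = 8,200.8 + 6,320 = 14,520.8 kg.
Using Δv = v_e ln(m₀/m_f): Δv = v_e · ln(143,000/14,520.8) = 2780.0 × ln(9.848) = 2780.0 × 2.2873 ≈ 6359 m/s.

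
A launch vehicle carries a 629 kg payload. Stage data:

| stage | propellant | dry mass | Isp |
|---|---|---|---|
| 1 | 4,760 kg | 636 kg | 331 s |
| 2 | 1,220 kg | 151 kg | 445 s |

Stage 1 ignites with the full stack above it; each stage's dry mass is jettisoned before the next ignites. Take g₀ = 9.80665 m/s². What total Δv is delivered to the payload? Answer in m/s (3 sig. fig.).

Δv ≈ 7460 m/s

Ignition mass of stage 1 = 4,760+636 + 1,220+151 + 629 = 7,396 kg.
Stage 1: m₀ = 7,396 kg, m_f = 7,396 − 4,760 = 2,636 kg; Δv = 331×9.80665×ln(2.806) = 3246.0×1.0317 ≈ 3349 m/s.
Stage 2: m₀ = 2,000 kg, m_f = 2,000 − 1,220 = 780 kg; Δv = 445×9.80665×ln(2.564) = 4364.0×0.9416 ≈ 4109 m/s.
Total Δv = 3349 + 4109 = 7458 m/s.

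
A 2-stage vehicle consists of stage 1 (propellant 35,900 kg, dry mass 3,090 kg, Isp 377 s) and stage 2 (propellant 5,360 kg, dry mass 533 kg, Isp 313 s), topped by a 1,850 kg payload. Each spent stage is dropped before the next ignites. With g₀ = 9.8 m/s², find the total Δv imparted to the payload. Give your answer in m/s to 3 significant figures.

Ignition mass of stage 1 = 35,900+3,090 + 5,360+533 + 1,850 = 46,733 kg.
Stage 1: m₀ = 46,733 kg, m_f = 46,733 − 35,900 = 10,833 kg; Δv = 377×9.8×ln(4.314) = 3694.6×1.4619 ≈ 5401 m/s.
Stage 2: m₀ = 7,743 kg, m_f = 7,743 − 5,360 = 2,383 kg; Δv = 313×9.8×ln(3.249) = 3067.4×1.1784 ≈ 3615 m/s.
Total Δv = 5401 + 3615 = 9016 m/s.

Δv ≈ 9020 m/s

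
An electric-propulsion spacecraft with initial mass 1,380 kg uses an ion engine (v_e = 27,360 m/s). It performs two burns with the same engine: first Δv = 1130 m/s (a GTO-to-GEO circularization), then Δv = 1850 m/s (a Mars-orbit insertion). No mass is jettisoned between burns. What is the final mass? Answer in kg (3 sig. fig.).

final mass ≈ 1240 kg

After the first burn: m = 1380 × exp(−1130/27360.0) = 1380 × 0.95954 = 1,324.17 kg.
After the second burn: m = 1,324.17 × exp(−1850/27360.0) = 1,324.17 × 0.93462 = 1,237.6 kg.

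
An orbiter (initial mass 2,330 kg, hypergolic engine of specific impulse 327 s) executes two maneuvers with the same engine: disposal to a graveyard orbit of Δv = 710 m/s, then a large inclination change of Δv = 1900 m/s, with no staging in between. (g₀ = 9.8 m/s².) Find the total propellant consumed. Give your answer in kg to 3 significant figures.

total propellant consumed ≈ 1300 kg

v_e = Isp · g₀ = 327 × 9.8 = 3204.6 m/s.
After the first burn: m = 2330 × exp(−710/3204.6) = 2330 × 0.80127 = 1,866.96 kg.
After the second burn: m = 1,866.96 × exp(−1900/3204.6) = 1,866.96 × 0.55272 = 1,031.91 kg.
Total propellant = m₀ − m_final = 2330 − 1,031.91 = 1,298.09 kg.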